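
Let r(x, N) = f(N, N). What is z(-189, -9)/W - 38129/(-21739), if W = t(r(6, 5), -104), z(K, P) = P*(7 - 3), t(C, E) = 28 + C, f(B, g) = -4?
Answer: 11041/43478 ≈ 0.25394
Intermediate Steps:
r(x, N) = -4
z(K, P) = 4*P (z(K, P) = P*4 = 4*P)
W = 24 (W = 28 - 4 = 24)
z(-189, -9)/W - 38129/(-21739) = (4*(-9))/24 - 38129/(-21739) = -36*1/24 - 38129*(-1/21739) = -3/2 + 38129/21739 = 11041/43478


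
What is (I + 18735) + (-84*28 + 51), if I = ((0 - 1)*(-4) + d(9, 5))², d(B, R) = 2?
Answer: 16470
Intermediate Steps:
I = 36 (I = ((0 - 1)*(-4) + 2)² = (-1*(-4) + 2)² = (4 + 2)² = 6² = 36)
(I + 18735) + (-84*28 + 51) = (36 + 18735) + (-84*28 + 51) = 18771 + (-2352 + 51) = 18771 - 2301 = 16470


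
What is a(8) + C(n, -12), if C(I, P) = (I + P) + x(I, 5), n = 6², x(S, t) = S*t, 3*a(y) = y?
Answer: 620/3 ≈ 206.67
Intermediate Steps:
a(y) = y/3
n = 36
C(I, P) = P + 6*I (C(I, P) = (I + P) + I*5 = (I + P) + 5*I = P + 6*I)
a(8) + C(n, -12) = (⅓)*8 + (-12 + 6*36) = 8/3 + (-12 + 216) = 8/3 + 204 = 620/3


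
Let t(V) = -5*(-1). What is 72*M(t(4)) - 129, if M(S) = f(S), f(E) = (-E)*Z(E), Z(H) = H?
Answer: -1929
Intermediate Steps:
t(V) = 5
f(E) = -E² (f(E) = (-E)*E = -E²)
M(S) = -S²
72*M(t(4)) - 129 = 72*(-1*5²) - 129 = 72*(-1*25) - 129 = 72*(-25) - 129 = -1800 - 129 = -1929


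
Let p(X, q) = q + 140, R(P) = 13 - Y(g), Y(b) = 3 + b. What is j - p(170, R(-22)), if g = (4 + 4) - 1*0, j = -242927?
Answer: -243069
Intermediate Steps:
g = 8 (g = 8 + 0 = 8)
R(P) = 2 (R(P) = 13 - (3 + 8) = 13 - 1*11 = 13 - 11 = 2)
p(X, q) = 140 + q
j - p(170, R(-22)) = -242927 - (140 + 2) = -242927 - 1*142 = -242927 - 142 = -243069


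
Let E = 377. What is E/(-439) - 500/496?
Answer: -101623/54436 ≈ -1.8668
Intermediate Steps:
E/(-439) - 500/496 = 377/(-439) - 500/496 = 377*(-1/439) - 500*1/496 = -377/439 - 125/124 = -101623/54436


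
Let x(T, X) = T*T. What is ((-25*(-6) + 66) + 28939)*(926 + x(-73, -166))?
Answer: 182364525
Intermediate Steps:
x(T, X) = T²
((-25*(-6) + 66) + 28939)*(926 + x(-73, -166)) = ((-25*(-6) + 66) + 28939)*(926 + (-73)²) = ((150 + 66) + 28939)*(926 + 5329) = (216 + 28939)*6255 = 29155*6255 = 182364525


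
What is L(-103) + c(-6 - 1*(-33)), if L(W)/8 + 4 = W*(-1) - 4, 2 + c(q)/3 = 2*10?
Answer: 814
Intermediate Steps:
c(q) = 54 (c(q) = -6 + 3*(2*10) = -6 + 3*20 = -6 + 60 = 54)
L(W) = -64 - 8*W (L(W) = -32 + 8*(W*(-1) - 4) = -32 + 8*(-W - 4) = -32 + 8*(-4 - W) = -32 + (-32 - 8*W) = -64 - 8*W)
L(-103) + c(-6 - 1*(-33)) = (-64 - 8*(-103)) + 54 = (-64 + 824) + 54 = 760 + 54 = 814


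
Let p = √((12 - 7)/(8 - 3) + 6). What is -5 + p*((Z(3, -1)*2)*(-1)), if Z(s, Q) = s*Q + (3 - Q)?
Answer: -5 - 2*√7 ≈ -10.292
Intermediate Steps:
Z(s, Q) = 3 - Q + Q*s (Z(s, Q) = Q*s + (3 - Q) = 3 - Q + Q*s)
p = √7 (p = √(5/5 + 6) = √(5*(⅕) + 6) = √(1 + 6) = √7 ≈ 2.6458)
-5 + p*((Z(3, -1)*2)*(-1)) = -5 + √7*(((3 - 1*(-1) - 1*3)*2)*(-1)) = -5 + √7*(((3 + 1 - 3)*2)*(-1)) = -5 + √7*((1*2)*(-1)) = -5 + √7*(2*(-1)) = -5 + √7*(-2) = -5 - 2*√7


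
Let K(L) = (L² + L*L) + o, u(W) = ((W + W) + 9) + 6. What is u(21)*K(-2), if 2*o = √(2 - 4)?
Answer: 456 + 57*I*√2/2 ≈ 456.0 + 40.305*I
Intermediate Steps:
o = I*√2/2 (o = √(2 - 4)/2 = √(-2)/2 = (I*√2)/2 = I*√2/2 ≈ 0.70711*I)
u(W) = 15 + 2*W (u(W) = (2*W + 9) + 6 = (9 + 2*W) + 6 = 15 + 2*W)
K(L) = 2*L² + I*√2/2 (K(L) = (L² + L*L) + I*√2/2 = (L² + L²) + I*√2/2 = 2*L² + I*√2/2)
u(21)*K(-2) = (15 + 2*21)*(2*(-2)² + I*√2/2) = (15 + 42)*(2*4 + I*√2/2) = 57*(8 + I*√2/2) = 456 + 57*I*√2/2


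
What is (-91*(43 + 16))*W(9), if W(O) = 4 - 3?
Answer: -5369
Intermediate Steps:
W(O) = 1
(-91*(43 + 16))*W(9) = -91*(43 + 16)*1 = -91*59*1 = -5369*1 = -5369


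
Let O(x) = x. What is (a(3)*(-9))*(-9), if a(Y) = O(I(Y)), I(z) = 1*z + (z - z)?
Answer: 243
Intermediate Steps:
I(z) = z (I(z) = z + 0 = z)
a(Y) = Y
(a(3)*(-9))*(-9) = (3*(-9))*(-9) = -27*(-9) = 243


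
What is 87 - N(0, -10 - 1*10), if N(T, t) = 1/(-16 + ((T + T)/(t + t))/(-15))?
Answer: 1393/16 ≈ 87.063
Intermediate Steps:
N(T, t) = 1/(-16 - T/(15*t)) (N(T, t) = 1/(-16 + ((2*T)/((2*t)))*(-1/15)) = 1/(-16 + ((2*T)*(1/(2*t)))*(-1/15)) = 1/(-16 + (T/t)*(-1/15)) = 1/(-16 - T/(15*t)))
87 - N(0, -10 - 1*10) = 87 - (-15)*(-10 - 1*10)/(0 + 240*(-10 - 1*10)) = 87 - (-15)*(-10 - 10)/(0 + 240*(-10 - 10)) = 87 - (-15)*(-20)/(0 + 240*(-20)) = 87 - (-15)*(-20)/(0 - 4800) = 87 - (-15)*(-20)/(-4800) = 87 - (-15)*(-20)*(-1)/4800 = 87 - 1*(-1/16) = 87 + 1/16 = 1393/16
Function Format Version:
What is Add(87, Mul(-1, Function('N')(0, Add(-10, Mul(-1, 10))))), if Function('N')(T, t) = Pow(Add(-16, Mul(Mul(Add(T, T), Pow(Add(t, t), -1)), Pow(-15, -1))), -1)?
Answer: Rational(1393, 16) ≈ 87.063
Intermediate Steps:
Function('N')(T, t) = Pow(Add(-16, Mul(Rational(-1, 15), T, Pow(t, -1))), -1) (Function('N')(T, t) = Pow(Add(-16, Mul(Mul(Mul(2, T), Pow(Mul(2, t), -1)), Rational(-1, 15))), -1) = Pow(Add(-16, Mul(Mul(Mul(2, T), Mul(Rational(1, 2), Pow(t, -1))), Rational(-1, 15))), -1) = Pow(Add(-16, Mul(Mul(T, Pow(t, -1)), Rational(-1, 15))), -1) = Pow(Add(-16, Mul(Rational(-1, 15), T, Pow(t, -1))), -1))
Add(87, Mul(-1, Function('N')(0, Add(-10, Mul(-1, 10))))) = Add(87, Mul(-1, Mul(-15, Add(-10, Mul(-1, 10)), Pow(Add(0, Mul(240, Add(-10, Mul(-1, 10)))), -1)))) = Add(87, Mul(-1, Mul(-15, Add(-10, -10), Pow(Add(0, Mul(240, Add(-10, -10))), -1)))) = Add(87, Mul(-1, Mul(-15, -20, Pow(Add(0, Mul(240, -20)), -1)))) = Add(87, Mul(-1, Mul(-15, -20, Pow(Add(0, -4800), -1)))) = Add(87, Mul(-1, Mul(-15, -20, Pow(-4800, -1)))) = Add(87, Mul(-1, Mul(-15, -20, Rational(-1, 4800)))) = Add(87, Mul(-1, Rational(-1, 16))) = Add(87, Rational(1, 16)) = Rational(1393, 16)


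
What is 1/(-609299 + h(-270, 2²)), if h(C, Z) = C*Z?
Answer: -1/610379 ≈ -1.6383e-6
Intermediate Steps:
1/(-609299 + h(-270, 2²)) = 1/(-609299 - 270*2²) = 1/(-609299 - 270*4) = 1/(-609299 - 1080) = 1/(-610379) = -1/610379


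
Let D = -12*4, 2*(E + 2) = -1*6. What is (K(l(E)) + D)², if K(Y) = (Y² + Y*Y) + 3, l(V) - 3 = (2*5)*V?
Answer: 19123129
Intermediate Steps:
E = -5 (E = -2 + (-1*6)/2 = -2 + (½)*(-6) = -2 - 3 = -5)
l(V) = 3 + 10*V (l(V) = 3 + (2*5)*V = 3 + 10*V)
D = -48
K(Y) = 3 + 2*Y² (K(Y) = (Y² + Y²) + 3 = 2*Y² + 3 = 3 + 2*Y²)
(K(l(E)) + D)² = ((3 + 2*(3 + 10*(-5))²) - 48)² = ((3 + 2*(3 - 50)²) - 48)² = ((3 + 2*(-47)²) - 48)² = ((3 + 2*2209) - 48)² = ((3 + 4418) - 48)² = (4421 - 48)² = 4373² = 19123129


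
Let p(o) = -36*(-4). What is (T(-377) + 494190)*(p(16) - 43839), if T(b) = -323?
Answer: -21579518565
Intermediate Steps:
p(o) = 144
(T(-377) + 494190)*(p(16) - 43839) = (-323 + 494190)*(144 - 43839) = 493867*(-43695) = -21579518565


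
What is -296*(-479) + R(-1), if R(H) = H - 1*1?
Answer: 141782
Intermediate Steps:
R(H) = -1 + H (R(H) = H - 1 = -1 + H)
-296*(-479) + R(-1) = -296*(-479) + (-1 - 1) = 141784 - 2 = 141782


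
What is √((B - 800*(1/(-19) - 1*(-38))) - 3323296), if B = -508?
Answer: 2*I*√302713111/19 ≈ 1831.4*I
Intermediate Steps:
√((B - 800*(1/(-19) - 1*(-38))) - 3323296) = √((-508 - 800*(1/(-19) - 1*(-38))) - 3323296) = √((-508 - 800*(-1/19 + 38)) - 3323296) = √((-508 - 800*721/19) - 3323296) = √((-508 - 576800/19) - 3323296) = √(-586452/19 - 3323296) = √(-63729076/19) = 2*I*√302713111/19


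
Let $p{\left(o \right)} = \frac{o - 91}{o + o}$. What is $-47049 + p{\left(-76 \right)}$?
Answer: $- \frac{7151281}{152} \approx -47048.0$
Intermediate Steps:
$p{\left(o \right)} = \frac{-91 + o}{2 o}$
$-47049 + p{\left(-76 \right)} = -47049 + \frac{-91 - 76}{2 \left(-76\right)} = -47049 + \frac{1}{2} \left(- \frac{1}{76}\right) \left(-167\right) = -47049 + \frac{167}{152} = - \frac{7151281}{152}$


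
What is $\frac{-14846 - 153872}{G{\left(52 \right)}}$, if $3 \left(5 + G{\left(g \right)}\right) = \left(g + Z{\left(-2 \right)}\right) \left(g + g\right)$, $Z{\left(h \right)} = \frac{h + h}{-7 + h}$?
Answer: $- \frac{4555386}{48953} \approx -93.056$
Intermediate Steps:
$Z{\left(h \right)} = \frac{2 h}{-7 + h}$
$G{\left(g \right)} = -5 + \frac{2 g \left(\frac{4}{9} + g\right)}{3}$ ($G{\left(g \right)} = -5 + \frac{\left(g + 2 \left(-2\right) \frac{1}{-7 - 2}\right) \left(g + g\right)}{3} = -5 + \frac{\left(g + 2 \left(-2\right) \frac{1}{-9}\right) 2 g}{3} = -5 + \frac{\left(g + 2 \left(-2\right) \left(- \frac{1}{9}\right)\right) 2 g}{3} = -5 + \frac{\left(g + \frac{4}{9}\right) 2 g}{3} = -5 + \frac{\left(\frac{4}{9} + g\right) 2 g}{3} = -5 + \frac{2 g \left(\frac{4}{9} + g\right)}{3}$)
$\frac{-14846 - 153872}{G{\left(52 \right)}} = \frac{-14846 - 153872}{-5 + \frac{2 \cdot 52^{2}}{3} + \frac{8}{27} \cdot 52} = - \frac{168718}{-5 + \frac{2}{3} \cdot 2704 + \frac{416}{27}} = - \frac{168718}{-5 + \frac{5408}{3} + \frac{416}{27}} = - \frac{168718}{\frac{48953}{27}} = \left(-168718\right) \frac{27}{48953} = - \frac{4555386}{48953}$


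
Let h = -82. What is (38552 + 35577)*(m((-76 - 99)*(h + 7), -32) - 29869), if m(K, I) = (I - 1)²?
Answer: -2133432620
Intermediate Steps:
m(K, I) = (-1 + I)²
(38552 + 35577)*(m((-76 - 99)*(h + 7), -32) - 29869) = (38552 + 35577)*((-1 - 32)² - 29869) = 74129*((-33)² - 29869) = 74129*(1089 - 29869) = 74129*(-28780) = -2133432620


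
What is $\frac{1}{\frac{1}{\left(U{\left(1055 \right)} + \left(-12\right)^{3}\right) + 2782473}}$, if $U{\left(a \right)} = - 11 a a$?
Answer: $-9462530$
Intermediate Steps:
$U{\left(a \right)} = - 11 a^{2}$
$\frac{1}{\frac{1}{\left(U{\left(1055 \right)} + \left(-12\right)^{3}\right) + 2782473}} = \frac{1}{\frac{1}{\left(- 11 \cdot 1055^{2} + \left(-12\right)^{3}\right) + 2782473}} = \frac{1}{\frac{1}{\left(\left(-11\right) 1113025 - 1728\right) + 2782473}} = \frac{1}{\frac{1}{\left(-12243275 - 1728\right) + 2782473}} = \frac{1}{\frac{1}{-12245003 + 2782473}} = \frac{1}{\frac{1}{-9462530}} = \frac{1}{- \frac{1}{9462530}} = -9462530$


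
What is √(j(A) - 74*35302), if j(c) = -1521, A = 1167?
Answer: I*√2613869 ≈ 1616.7*I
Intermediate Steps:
√(j(A) - 74*35302) = √(-1521 - 74*35302) = √(-1521 - 2612348) = √(-2613869) = I*√2613869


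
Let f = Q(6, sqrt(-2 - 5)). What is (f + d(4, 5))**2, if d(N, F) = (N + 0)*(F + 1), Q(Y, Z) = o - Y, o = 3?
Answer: 441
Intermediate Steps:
Q(Y, Z) = 3 - Y
d(N, F) = N*(1 + F)
f = -3 (f = 3 - 1*6 = 3 - 6 = -3)
(f + d(4, 5))**2 = (-3 + 4*(1 + 5))**2 = (-3 + 4*6)**2 = (-3 + 24)**2 = 21**2 = 441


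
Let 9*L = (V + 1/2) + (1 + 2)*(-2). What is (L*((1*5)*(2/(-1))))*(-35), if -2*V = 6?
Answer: -2975/9 ≈ -330.56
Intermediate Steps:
V = -3 (V = -½*6 = -3)
L = -17/18 (L = ((-3 + 1/2) + (1 + 2)*(-2))/9 = ((-3 + ½) + 3*(-2))/9 = (-5/2 - 6)/9 = (⅑)*(-17/2) = -17/18 ≈ -0.94444)
(L*((1*5)*(2/(-1))))*(-35) = -17*1*5*2/(-1)/18*(-35) = -85*2*(-1)/18*(-35) = -85*(-2)/18*(-35) = -17/18*(-10)*(-35) = (85/9)*(-35) = -2975/9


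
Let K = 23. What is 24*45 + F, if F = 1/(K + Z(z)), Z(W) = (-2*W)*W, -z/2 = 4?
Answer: 113399/105 ≈ 1080.0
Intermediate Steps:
z = -8 (z = -2*4 = -8)
Z(W) = -2*W²
F = -1/105 (F = 1/(23 - 2*(-8)²) = 1/(23 - 2*64) = 1/(23 - 128) = 1/(-105) = -1/105 ≈ -0.0095238)
24*45 + F = 24*45 - 1/105 = 1080 - 1/105 = 113399/105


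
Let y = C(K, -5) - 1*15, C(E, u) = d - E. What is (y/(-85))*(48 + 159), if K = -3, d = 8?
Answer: 828/85 ≈ 9.7412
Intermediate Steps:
C(E, u) = 8 - E
y = -4 (y = (8 - 1*(-3)) - 1*15 = (8 + 3) - 15 = 11 - 15 = -4)
(y/(-85))*(48 + 159) = (-4/(-85))*(48 + 159) = -4*(-1/85)*207 = (4/85)*207 = 828/85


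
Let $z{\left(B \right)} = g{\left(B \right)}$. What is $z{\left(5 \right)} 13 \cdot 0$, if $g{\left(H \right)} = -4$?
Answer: $0$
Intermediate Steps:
$z{\left(B \right)} = -4$
$z{\left(5 \right)} 13 \cdot 0 = \left(-4\right) 13 \cdot 0 = \left(-52\right) 0 = 0$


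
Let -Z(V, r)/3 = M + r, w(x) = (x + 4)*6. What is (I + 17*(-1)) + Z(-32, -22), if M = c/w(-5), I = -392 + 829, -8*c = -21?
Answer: 7797/16 ≈ 487.31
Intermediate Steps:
c = 21/8 (c = -⅛*(-21) = 21/8 ≈ 2.6250)
w(x) = 24 + 6*x (w(x) = (4 + x)*6 = 24 + 6*x)
I = 437
M = -7/16 (M = 21/(8*(24 + 6*(-5))) = 21/(8*(24 - 30)) = (21/8)/(-6) = (21/8)*(-⅙) = -7/16 ≈ -0.43750)
Z(V, r) = 21/16 - 3*r (Z(V, r) = -3*(-7/16 + r) = 21/16 - 3*r)
(I + 17*(-1)) + Z(-32, -22) = (437 + 17*(-1)) + (21/16 - 3*(-22)) = (437 - 17) + (21/16 + 66) = 420 + 1077/16 = 7797/16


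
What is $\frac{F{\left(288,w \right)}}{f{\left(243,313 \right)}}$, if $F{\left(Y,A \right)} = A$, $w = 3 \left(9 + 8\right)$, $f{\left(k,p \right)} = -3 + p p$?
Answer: $\frac{51}{97966} \approx 0.00052059$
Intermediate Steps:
$f{\left(k,p \right)} = -3 + p^{2}$
$w = 51$ ($w = 3 \cdot 17 = 51$)
$\frac{F{\left(288,w \right)}}{f{\left(243,313 \right)}} = \frac{51}{-3 + 313^{2}} = \frac{51}{-3 + 97969} = \frac{51}{97966}$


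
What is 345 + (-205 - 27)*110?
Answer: -25175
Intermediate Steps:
345 + (-205 - 27)*110 = 345 - 232*110 = 345 - 25520 = -25175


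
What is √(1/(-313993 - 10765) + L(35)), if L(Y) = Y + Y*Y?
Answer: √132889375465882/324758 ≈ 35.496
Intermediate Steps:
L(Y) = Y + Y²
√(1/(-313993 - 10765) + L(35)) = √(1/(-313993 - 10765) + 35*(1 + 35)) = √(1/(-324758) + 35*36) = √(-1/324758 + 1260) = √(409195079/324758) = √132889375465882/324758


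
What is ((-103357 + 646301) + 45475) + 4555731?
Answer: 5144150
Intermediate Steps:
((-103357 + 646301) + 45475) + 4555731 = (542944 + 45475) + 4555731 = 588419 + 4555731 = 5144150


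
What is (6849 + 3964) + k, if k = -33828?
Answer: -23015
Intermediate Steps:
(6849 + 3964) + k = (6849 + 3964) - 33828 = 10813 - 33828 = -23015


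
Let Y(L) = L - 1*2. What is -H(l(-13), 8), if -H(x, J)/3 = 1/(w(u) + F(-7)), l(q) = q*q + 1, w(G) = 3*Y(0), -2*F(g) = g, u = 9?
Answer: -6/5 ≈ -1.2000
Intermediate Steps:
F(g) = -g/2
Y(L) = -2 + L (Y(L) = L - 2 = -2 + L)
w(G) = -6 (w(G) = 3*(-2 + 0) = 3*(-2) = -6)
l(q) = 1 + q² (l(q) = q² + 1 = 1 + q²)
H(x, J) = 6/5 (H(x, J) = -3/(-6 - ½*(-7)) = -3/(-6 + 7/2) = -3/(-5/2) = -3*(-⅖) = 6/5)
-H(l(-13), 8) = -1*6/5 = -6/5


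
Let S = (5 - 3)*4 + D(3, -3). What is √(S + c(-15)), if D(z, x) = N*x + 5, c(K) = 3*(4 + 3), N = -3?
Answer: √43 ≈ 6.5574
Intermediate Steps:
c(K) = 21 (c(K) = 3*7 = 21)
D(z, x) = 5 - 3*x (D(z, x) = -3*x + 5 = 5 - 3*x)
S = 22 (S = (5 - 3)*4 + (5 - 3*(-3)) = 2*4 + (5 + 9) = 8 + 14 = 22)
√(S + c(-15)) = √(22 + 21) = √43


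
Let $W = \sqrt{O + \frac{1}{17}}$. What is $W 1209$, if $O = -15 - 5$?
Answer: $\frac{1209 i \sqrt{5763}}{17} \approx 5398.9 i$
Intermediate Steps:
$O = -20$
$W = \frac{i \sqrt{5763}}{17}$ ($W = \sqrt{-20 + \frac{1}{17}} = \sqrt{- \frac{339}{17}} = \frac{i \sqrt{5763}}{17} \approx 4.4656 i$)
$W 1209 = \frac{i \sqrt{5763}}{17} \cdot 1209 = \frac{1209 i \sqrt{5763}}{17}$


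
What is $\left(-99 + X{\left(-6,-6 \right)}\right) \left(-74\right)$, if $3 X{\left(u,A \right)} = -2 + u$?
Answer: $\frac{22570}{3} \approx 7523.3$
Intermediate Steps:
$X{\left(u,A \right)} = - \frac{2}{3} + \frac{u}{3}$ ($X{\left(u,A \right)} = \frac{-2 + u}{3} = - \frac{2}{3} + \frac{u}{3}$)
$\left(-99 + X{\left(-6,-6 \right)}\right) \left(-74\right) = \left(-99 + \left(- \frac{2}{3} + \frac{1}{3} \left(-6\right)\right)\right) \left(-74\right) = \left(-99 - \frac{8}{3}\right) \left(-74\right) = \left(- \frac{305}{3}\right) \left(-74\right) = \frac{22570}{3}$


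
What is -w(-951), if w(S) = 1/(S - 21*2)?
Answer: 1/993 ≈ 0.0010071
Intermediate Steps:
w(S) = 1/(-42 + S) (w(S) = 1/(S - 42) = 1/(-42 + S))
-w(-951) = -1/(-42 - 951) = -1/(-993) = -1*(-1/993) = 1/993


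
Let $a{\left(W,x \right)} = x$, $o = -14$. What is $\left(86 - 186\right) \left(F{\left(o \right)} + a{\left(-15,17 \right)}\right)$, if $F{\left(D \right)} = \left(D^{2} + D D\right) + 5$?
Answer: $-41400$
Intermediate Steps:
$F{\left(D \right)} = 5 + 2 D^{2}$ ($F{\left(D \right)} = \left(D^{2} + D^{2}\right) + 5 = 2 D^{2} + 5 = 5 + 2 D^{2}$)
$\left(86 - 186\right) \left(F{\left(o \right)} + a{\left(-15,17 \right)}\right) = \left(86 - 186\right) \left(\left(5 + 2 \left(-14\right)^{2}\right) + 17\right) = - 100 \left(\left(5 + 2 \cdot 196\right) + 17\right) = - 100 \left(\left(5 + 392\right) + 17\right) = - 100 \left(397 + 17\right) = \left(-100\right) 414 = -41400$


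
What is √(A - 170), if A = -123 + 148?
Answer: I*√145 ≈ 12.042*I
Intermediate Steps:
A = 25
√(A - 170) = √(25 - 170) = √(-145) = I*√145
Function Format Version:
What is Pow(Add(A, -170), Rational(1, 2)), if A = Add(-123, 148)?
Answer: Mul(I, Pow(145, Rational(1, 2))) ≈ Mul(12.042, I)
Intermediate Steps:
A = 25
Pow(Add(A, -170), Rational(1, 2)) = Pow(Add(25, -170), Rational(1, 2)) = Pow(-145, Rational(1, 2)) = Mul(I, Pow(145, Rational(1, 2)))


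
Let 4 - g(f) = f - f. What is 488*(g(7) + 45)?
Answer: 23912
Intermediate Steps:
g(f) = 4 (g(f) = 4 - (f - f) = 4 - 1*0 = 4 + 0 = 4)
488*(g(7) + 45) = 488*(4 + 45) = 488*49 = 23912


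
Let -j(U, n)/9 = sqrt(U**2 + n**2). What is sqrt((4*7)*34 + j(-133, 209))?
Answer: sqrt(952 - 171*sqrt(170)) ≈ 35.743*I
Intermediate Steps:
j(U, n) = -9*sqrt(U**2 + n**2)
sqrt((4*7)*34 + j(-133, 209)) = sqrt((4*7)*34 - 9*sqrt((-133)**2 + 209**2)) = sqrt(28*34 - 9*sqrt(17689 + 43681)) = sqrt(952 - 171*sqrt(170))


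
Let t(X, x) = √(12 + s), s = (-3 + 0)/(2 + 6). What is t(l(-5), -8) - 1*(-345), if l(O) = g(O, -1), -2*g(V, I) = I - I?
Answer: 345 + √186/4 ≈ 348.41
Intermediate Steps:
g(V, I) = 0 (g(V, I) = -(I - I)/2 = -½*0 = 0)
l(O) = 0
s = -3/8 ≈ -0.37500
t(X, x) = √186/4 (t(X, x) = √(12 - 3/8) = √(93/8) = √186/4)
t(l(-5), -8) - 1*(-345) = √186/4 - 1*(-345) = √186/4 + 345 = 345 + √186/4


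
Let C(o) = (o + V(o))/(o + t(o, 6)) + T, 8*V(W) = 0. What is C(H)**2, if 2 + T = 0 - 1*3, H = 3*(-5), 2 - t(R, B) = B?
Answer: 6400/361 ≈ 17.729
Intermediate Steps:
t(R, B) = 2 - B
V(W) = 0 (V(W) = (1/8)*0 = 0)
H = -15
T = -5 (T = -2 + (0 - 1*3) = -2 + (0 - 3) = -2 - 3 = -5)
C(o) = -5 + o/(-4 + o) (C(o) = (o + 0)/(o + (2 - 1*6)) - 5 = o/(o + (2 - 6)) - 5 = o/(o - 4) - 5 = o/(-4 + o) - 5 = -5 + o/(-4 + o))
C(H)**2 = (4*(5 - 1*(-15))/(-4 - 15))**2 = (4*(5 + 15)/(-19))**2 = (4*(-1/19)*20)**2 = (-80/19)**2 = 6400/361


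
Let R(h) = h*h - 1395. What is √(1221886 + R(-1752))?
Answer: √4289995 ≈ 2071.2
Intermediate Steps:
R(h) = -1395 + h² (R(h) = h² - 1395 = -1395 + h²)
√(1221886 + R(-1752)) = √(1221886 + (-1395 + (-1752)²)) = √(1221886 + (-1395 + 3069504)) = √(1221886 + 3068109) = √4289995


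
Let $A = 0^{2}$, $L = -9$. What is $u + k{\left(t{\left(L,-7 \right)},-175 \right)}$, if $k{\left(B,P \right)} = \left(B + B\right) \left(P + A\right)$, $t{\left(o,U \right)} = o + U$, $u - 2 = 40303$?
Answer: $45905$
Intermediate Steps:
$A = 0$
$u = 40305$ ($u = 2 + 40303 = 40305$)
$t{\left(o,U \right)} = U + o$
$k{\left(B,P \right)} = 2 B P$ ($k{\left(B,P \right)} = \left(B + B\right) \left(P + 0\right) = 2 B P$)
$u + k{\left(t{\left(L,-7 \right)},-175 \right)} = 40305 + 2 \left(-7 - 9\right) \left(-175\right) = 40305 + 2 \left(-16\right) \left(-175\right) = 40305 + 5600 = 45905$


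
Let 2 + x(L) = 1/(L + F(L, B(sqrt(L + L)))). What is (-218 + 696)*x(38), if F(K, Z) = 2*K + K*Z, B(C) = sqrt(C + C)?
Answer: -4057025/4237 - 2868*sqrt(19)/4237 + 1912*19**(3/4)/4237 + 4302*19**(1/4)/4237 ≈ -954.25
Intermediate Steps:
B(C) = sqrt(2)*sqrt(C) (B(C) = sqrt(2*C) = sqrt(2)*sqrt(C))
x(L) = -2 + 1/(L + L*(2 + 2**(3/4)*L**(1/4))) (x(L) = -2 + 1/(L + L*(2 + sqrt(2)*sqrt(sqrt(L + L)))) = -2 + 1/(L + L*(2 + sqrt(2)*sqrt(sqrt(2*L)))) = -2 + 1/(L + L*(2 + sqrt(2)*sqrt(sqrt(2)*sqrt(L)))) = -2 + 1/(L + L*(2 + sqrt(2)*(2**(1/4)*L**(1/4)))) = -2 + 1/(L + L*(2 + 2**(3/4)*L**(1/4))))
(-218 + 696)*x(38) = (-218 + 696)*((1 - 6*38 - 2*2**(3/4)*38**(5/4))/(3*38 + 2**(3/4)*38**(5/4))) = 478*((1 - 228 - 2*2**(3/4)*38*38**(1/4))/(114 + 2**(3/4)*(38*38**(1/4)))) = 478*((1 - 228 - 152*19**(1/4))/(114 + 76*19**(1/4))) = 478*((-227 - 152*19**(1/4))/(114 + 76*19**(1/4))) = 478*(-227 - 152*19**(1/4))/(114 + 76*19**(1/4))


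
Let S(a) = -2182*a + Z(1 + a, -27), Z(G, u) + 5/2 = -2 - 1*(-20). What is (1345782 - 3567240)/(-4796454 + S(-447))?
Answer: 4442916/7642169 ≈ 0.58137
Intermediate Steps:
Z(G, u) = 31/2 (Z(G, u) = -5/2 + (-2 - 1*(-20)) = -5/2 + (-2 + 20) = -5/2 + 18 = 31/2)
S(a) = 31/2 - 2182*a (S(a) = -2182*a + 31/2 = 31/2 - 2182*a)
(1345782 - 3567240)/(-4796454 + S(-447)) = (1345782 - 3567240)/(-4796454 + (31/2 - 2182*(-447))) = -2221458/(-4796454 + (31/2 + 975354)) = -2221458/(-4796454 + 1950739/2) = -2221458/(-7642169/2) = -2221458*(-2/7642169) = 4442916/7642169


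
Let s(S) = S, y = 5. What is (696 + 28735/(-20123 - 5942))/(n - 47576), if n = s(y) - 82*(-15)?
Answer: -3622501/241575633 ≈ -0.014995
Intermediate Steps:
n = 1235 (n = 5 - 82*(-15) = 5 + 1230 = 1235)
(696 + 28735/(-20123 - 5942))/(n - 47576) = (696 + 28735/(-20123 - 5942))/(1235 - 47576) = (696 + 28735/(-26065))/(-46341) = (696 + 28735*(-1/26065))*(-1/46341) = (696 - 5747/5213)*(-1/46341) = (3622501/5213)*(-1/46341) = -3622501/241575633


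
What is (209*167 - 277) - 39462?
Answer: -4836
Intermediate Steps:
(209*167 - 277) - 39462 = (34903 - 277) - 39462 = 34626 - 39462 = -4836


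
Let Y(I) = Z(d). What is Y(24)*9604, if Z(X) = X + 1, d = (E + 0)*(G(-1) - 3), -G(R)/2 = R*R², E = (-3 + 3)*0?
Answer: 9604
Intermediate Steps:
E = 0 (E = 0*0 = 0)
G(R) = -2*R³ (G(R) = -2*R*R² = -2*R³)
d = 0 (d = (0 + 0)*(-2*(-1)³ - 3) = 0*(-2*(-1) - 3) = 0*(2 - 3) = 0*(-1) = 0)
Z(X) = 1 + X
Y(I) = 1 (Y(I) = 1 + 0 = 1)
Y(24)*9604 = 1*9604 = 9604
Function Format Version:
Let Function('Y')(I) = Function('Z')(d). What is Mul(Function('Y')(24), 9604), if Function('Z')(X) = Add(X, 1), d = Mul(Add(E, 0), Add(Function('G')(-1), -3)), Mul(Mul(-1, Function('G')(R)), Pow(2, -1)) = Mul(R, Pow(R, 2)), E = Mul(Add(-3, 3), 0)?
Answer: 9604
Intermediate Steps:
E = 0 (E = Mul(0, 0) = 0)
Function('G')(R) = Mul(-2, Pow(R, 3)) (Function('G')(R) = Mul(-2, Mul(R, Pow(R, 2))) = Mul(-2, Pow(R, 3)))
d = 0 (d = Mul(Add(0, 0), Add(Mul(-2, Pow(-1, 3)), -3)) = Mul(0, Add(Mul(-2, -1), -3)) = Mul(0, Add(2, -3)) = Mul(0, -1) = 0)
Function('Z')(X) = Add(1, X)
Function('Y')(I) = 1 (Function('Y')(I) = Add(1, 0) = 1)
Mul(Function('Y')(24), 9604) = Mul(1, 9604) = 9604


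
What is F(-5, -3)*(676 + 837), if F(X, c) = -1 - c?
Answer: 3026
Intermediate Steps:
F(-5, -3)*(676 + 837) = (-1 - 1*(-3))*(676 + 837) = (-1 + 3)*1513 = 2*1513 = 3026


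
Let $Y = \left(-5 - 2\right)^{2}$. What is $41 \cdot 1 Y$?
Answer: $2009$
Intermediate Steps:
$Y = 49$ ($Y = \left(-7\right)^{2} = 49$)
$41 \cdot 1 Y = 41 \cdot 1 \cdot 49 = 41 \cdot 49 = 2009$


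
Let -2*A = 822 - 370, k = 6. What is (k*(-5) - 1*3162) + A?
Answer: -3418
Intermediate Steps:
A = -226 (A = -(822 - 370)/2 = -½*452 = -226)
(k*(-5) - 1*3162) + A = (6*(-5) - 1*3162) - 226 = (-30 - 3162) - 226 = -3192 - 226 = -3418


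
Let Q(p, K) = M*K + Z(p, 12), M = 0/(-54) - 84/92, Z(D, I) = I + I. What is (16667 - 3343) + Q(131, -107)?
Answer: 309251/23 ≈ 13446.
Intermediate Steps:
Z(D, I) = 2*I
M = -21/23 (M = 0*(-1/54) - 84*1/92 = 0 - 21/23 = -21/23 ≈ -0.91304)
Q(p, K) = 24 - 21*K/23 (Q(p, K) = -21*K/23 + 2*12 = -21*K/23 + 24 = 24 - 21*K/23)
(16667 - 3343) + Q(131, -107) = (16667 - 3343) + (24 - 21/23*(-107)) = 13324 + (24 + 2247/23) = 13324 + 2799/23 = 309251/23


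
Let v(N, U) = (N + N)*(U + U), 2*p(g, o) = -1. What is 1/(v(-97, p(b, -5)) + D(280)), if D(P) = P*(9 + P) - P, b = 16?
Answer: 1/80834 ≈ 1.2371e-5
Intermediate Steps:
p(g, o) = -½ (p(g, o) = (½)*(-1) = -½)
v(N, U) = 4*N*U (v(N, U) = (2*N)*(2*U) = 4*N*U)
D(P) = -P + P*(9 + P)
1/(v(-97, p(b, -5)) + D(280)) = 1/(4*(-97)*(-½) + 280*(8 + 280)) = 1/(194 + 280*288) = 1/(194 + 80640) = 1/80834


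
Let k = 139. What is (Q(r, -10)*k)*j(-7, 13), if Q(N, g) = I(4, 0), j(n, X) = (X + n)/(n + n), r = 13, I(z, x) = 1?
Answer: -417/7 ≈ -59.571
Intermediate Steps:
j(n, X) = (X + n)/(2*n) (j(n, X) = (X + n)/((2*n)) = (X + n)*(1/(2*n)) = (X + n)/(2*n))
Q(N, g) = 1
(Q(r, -10)*k)*j(-7, 13) = (1*139)*((½)*(13 - 7)/(-7)) = 139*((½)*(-⅐)*6) = 139*(-3/7) = -417/7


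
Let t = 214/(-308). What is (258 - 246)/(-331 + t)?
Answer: -616/17027 ≈ -0.036178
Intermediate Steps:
t = -107/154 (t = 214*(-1/308) = -107/154 ≈ -0.69481)
(258 - 246)/(-331 + t) = (258 - 246)/(-331 - 107/154) = 12/(-51081/154) = 12*(-154/51081) = -616/17027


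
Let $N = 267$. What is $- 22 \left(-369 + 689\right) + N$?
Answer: $-6773$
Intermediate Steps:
$- 22 \left(-369 + 689\right) + N = - 22 \left(-369 + 689\right) + 267 = \left(-22\right) 320 + 267 = -7040 + 267 = -6773$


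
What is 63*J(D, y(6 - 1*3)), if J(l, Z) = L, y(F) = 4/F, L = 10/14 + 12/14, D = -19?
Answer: 99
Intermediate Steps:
L = 11/7 (L = 10*(1/14) + 12*(1/14) = 5/7 + 6/7 = 11/7 ≈ 1.5714)
J(l, Z) = 11/7
63*J(D, y(6 - 1*3)) = 63*(11/7) = 99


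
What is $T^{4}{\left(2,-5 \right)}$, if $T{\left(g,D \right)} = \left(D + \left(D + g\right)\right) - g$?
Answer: $10000$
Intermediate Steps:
$T{\left(g,D \right)} = 2 D$ ($T{\left(g,D \right)} = \left(g + 2 D\right) - g = 2 D$)
$T^{4}{\left(2,-5 \right)} = \left(2 \left(-5\right)\right)^{4} = \left(-10\right)^{4} = 10000$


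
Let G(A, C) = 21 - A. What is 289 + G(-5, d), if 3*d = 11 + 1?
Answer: 315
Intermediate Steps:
d = 4 (d = (11 + 1)/3 = (⅓)*12 = 4)
289 + G(-5, d) = 289 + (21 - 1*(-5)) = 289 + (21 + 5) = 289 + 26 = 315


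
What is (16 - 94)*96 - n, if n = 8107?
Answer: -15595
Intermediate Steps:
(16 - 94)*96 - n = (16 - 94)*96 - 1*8107 = -78*96 - 8107 = -7488 - 8107 = -15595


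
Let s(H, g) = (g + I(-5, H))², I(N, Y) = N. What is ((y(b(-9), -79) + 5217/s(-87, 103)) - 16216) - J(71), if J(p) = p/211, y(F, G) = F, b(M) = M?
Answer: -32878634997/2026444 ≈ -16225.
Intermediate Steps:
s(H, g) = (-5 + g)² (s(H, g) = (g - 5)² = (-5 + g)²)
J(p) = p/211 (J(p) = p*(1/211) = p/211)
((y(b(-9), -79) + 5217/s(-87, 103)) - 16216) - J(71) = ((-9 + 5217/((-5 + 103)²)) - 16216) - 71/211 = ((-9 + 5217/(98²)) - 16216) - 1*71/211 = ((-9 + 5217/9604) - 16216) - 71/211 = (-81219/9604 - 16216) - 71/211 = -155819683/9604 - 71/211 = -32878634997/2026444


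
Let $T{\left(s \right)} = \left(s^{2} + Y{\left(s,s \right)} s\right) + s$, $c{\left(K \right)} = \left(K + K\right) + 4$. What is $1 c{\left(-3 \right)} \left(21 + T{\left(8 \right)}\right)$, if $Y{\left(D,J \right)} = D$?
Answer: $-314$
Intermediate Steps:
$c{\left(K \right)} = 4 + 2 K$ ($c{\left(K \right)} = 2 K + 4 = 4 + 2 K$)
$T{\left(s \right)} = s + 2 s^{2}$ ($T{\left(s \right)} = \left(s^{2} + s s\right) + s = \left(s^{2} + s^{2}\right) + s = 2 s^{2} + s = s + 2 s^{2}$)
$1 c{\left(-3 \right)} \left(21 + T{\left(8 \right)}\right) = 1 \left(4 + 2 \left(-3\right)\right) \left(21 + 8 \left(1 + 2 \cdot 8\right)\right) = 1 \left(4 - 6\right) \left(21 + 8 \left(1 + 16\right)\right) = 1 \left(-2\right) \left(21 + 8 \cdot 17\right) = - 2 \left(21 + 136\right) = \left(-2\right) 157 = -314$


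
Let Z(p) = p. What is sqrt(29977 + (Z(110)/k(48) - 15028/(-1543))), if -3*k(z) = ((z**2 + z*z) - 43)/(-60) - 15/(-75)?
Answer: sqrt(1480196515448403293)/7025279 ≈ 173.18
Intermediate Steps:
k(z) = -11/36 + z**2/90 (k(z) = -(((z**2 + z*z) - 43)/(-60) - 15/(-75))/3 = -(((z**2 + z**2) - 43)*(-1/60) - 15*(-1/75))/3 = -((2*z**2 - 43)*(-1/60) + 1/5)/3 = -((-43 + 2*z**2)*(-1/60) + 1/5)/3 = -((43/60 - z**2/30) + 1/5)/3 = -(11/12 - z**2/30)/3 = -11/36 + z**2/90)
sqrt(29977 + (Z(110)/k(48) - 15028/(-1543))) = sqrt(29977 + (110/(-11/36 + (1/90)*48**2) - 15028/(-1543))) = sqrt(29977 + (110/(-11/36 + (1/90)*2304) - 15028*(-1/1543))) = sqrt(29977 + (110/(-11/36 + 128/5) + 15028/1543)) = sqrt(29977 + (110/(4553/180) + 15028/1543)) = sqrt(29977 + (110*(180/4553) + 15028/1543)) = sqrt(29977 + (19800/4553 + 15028/1543)) = sqrt(29977 + 98973884/7025279) = sqrt(210695762467/7025279) = sqrt(1480196515448403293)/7025279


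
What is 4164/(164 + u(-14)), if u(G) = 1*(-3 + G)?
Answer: 1388/49 ≈ 28.327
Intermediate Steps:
u(G) = -3 + G
4164/(164 + u(-14)) = 4164/(164 + (-3 - 14)) = 4164/(164 - 17) = 4164/147 = 4164*(1/147) = 1388/49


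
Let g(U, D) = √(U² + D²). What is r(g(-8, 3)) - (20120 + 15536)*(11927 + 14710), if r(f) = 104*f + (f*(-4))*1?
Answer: -949768872 + 100*√73 ≈ -9.4977e+8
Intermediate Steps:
g(U, D) = √(D² + U²)
r(f) = 100*f (r(f) = 104*f - 4*f*1 = 104*f - 4*f = 100*f)
r(g(-8, 3)) - (20120 + 15536)*(11927 + 14710) = 100*√(3² + (-8)²) - (20120 + 15536)*(11927 + 14710) = 100*√(9 + 64) - 35656*26637 = 100*√73 - 1*949768872 = 100*√73 - 949768872 = -949768872 + 100*√73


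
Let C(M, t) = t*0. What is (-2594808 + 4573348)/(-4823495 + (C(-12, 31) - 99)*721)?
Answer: -989270/2447437 ≈ -0.40421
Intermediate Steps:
C(M, t) = 0
(-2594808 + 4573348)/(-4823495 + (C(-12, 31) - 99)*721) = (-2594808 + 4573348)/(-4823495 + (0 - 99)*721) = 1978540/(-4823495 - 99*721) = 1978540/(-4823495 - 71379) = 1978540/(-4894874) = 1978540*(-1/4894874) = -989270/2447437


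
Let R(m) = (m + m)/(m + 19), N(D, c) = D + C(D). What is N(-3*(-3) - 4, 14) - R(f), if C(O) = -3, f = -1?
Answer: 19/9 ≈ 2.1111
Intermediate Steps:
N(D, c) = -3 + D (N(D, c) = D - 3 = -3 + D)
R(m) = 2*m/(19 + m) (R(m) = (2*m)/(19 + m) = 2*m/(19 + m))
N(-3*(-3) - 4, 14) - R(f) = (-3 + (-3*(-3) - 4)) - 2*(-1)/(19 - 1) = (-3 + (9 - 4)) - 2*(-1)/18 = (-3 + 5) - 2*(-1)/18 = 2 - 1*(-⅑) = 2 + ⅑ = 19/9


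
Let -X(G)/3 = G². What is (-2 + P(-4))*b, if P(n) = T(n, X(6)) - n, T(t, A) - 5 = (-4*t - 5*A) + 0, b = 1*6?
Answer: 3378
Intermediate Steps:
b = 6
X(G) = -3*G²
T(t, A) = 5 - 5*A - 4*t (T(t, A) = 5 + ((-4*t - 5*A) + 0) = 5 + ((-5*A - 4*t) + 0) = 5 + (-5*A - 4*t) = 5 - 5*A - 4*t)
P(n) = 545 - 5*n (P(n) = (5 - (-15)*6² - 4*n) - n = (5 - (-15)*36 - 4*n) - n = (5 - 5*(-108) - 4*n) - n = (5 + 540 - 4*n) - n = (545 - 4*n) - n = 545 - 5*n)
(-2 + P(-4))*b = (-2 + (545 - 5*(-4)))*6 = (-2 + (545 + 20))*6 = (-2 + 565)*6 = 563*6 = 3378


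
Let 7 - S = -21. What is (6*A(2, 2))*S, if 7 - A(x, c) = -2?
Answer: 1512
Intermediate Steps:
S = 28 (S = 7 - 1*(-21) = 7 + 21 = 28)
A(x, c) = 9 (A(x, c) = 7 - 1*(-2) = 7 + 2 = 9)
(6*A(2, 2))*S = (6*9)*28 = 54*28 = 1512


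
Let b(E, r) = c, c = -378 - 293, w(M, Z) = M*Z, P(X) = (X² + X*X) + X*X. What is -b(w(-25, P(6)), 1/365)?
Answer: 671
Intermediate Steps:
P(X) = 3*X² (P(X) = (X² + X²) + X² = 2*X² + X² = 3*X²)
c = -671
b(E, r) = -671
-b(w(-25, P(6)), 1/365) = -1*(-671) = 671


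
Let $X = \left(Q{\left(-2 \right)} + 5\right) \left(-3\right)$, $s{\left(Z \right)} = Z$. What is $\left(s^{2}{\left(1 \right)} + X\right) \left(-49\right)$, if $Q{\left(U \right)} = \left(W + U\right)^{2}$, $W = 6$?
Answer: $3038$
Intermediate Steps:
$Q{\left(U \right)} = \left(6 + U\right)^{2}$
$X = -63$ ($X = \left(\left(6 - 2\right)^{2} + 5\right) \left(-3\right) = \left(4^{2} + 5\right) \left(-3\right) = \left(16 + 5\right) \left(-3\right) = 21 \left(-3\right) = -63$)
$\left(s^{2}{\left(1 \right)} + X\right) \left(-49\right) = \left(1^{2} - 63\right) \left(-49\right) = \left(1 - 63\right) \left(-49\right) = \left(-62\right) \left(-49\right) = 3038$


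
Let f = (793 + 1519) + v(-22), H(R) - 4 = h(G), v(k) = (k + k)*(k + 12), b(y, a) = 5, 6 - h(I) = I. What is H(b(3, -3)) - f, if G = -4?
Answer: -2738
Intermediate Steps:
h(I) = 6 - I
v(k) = 2*k*(12 + k) (v(k) = (2*k)*(12 + k) = 2*k*(12 + k))
H(R) = 14 (H(R) = 4 + (6 - 1*(-4)) = 4 + (6 + 4) = 4 + 10 = 14)
f = 2752 (f = (793 + 1519) + 2*(-22)*(12 - 22) = 2312 + 2*(-22)*(-10) = 2312 + 440 = 2752)
H(b(3, -3)) - f = 14 - 1*2752 = 14 - 2752 = -2738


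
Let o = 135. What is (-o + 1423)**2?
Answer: 1658944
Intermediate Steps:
(-o + 1423)**2 = (-1*135 + 1423)**2 = (-135 + 1423)**2 = 1288**2 = 1658944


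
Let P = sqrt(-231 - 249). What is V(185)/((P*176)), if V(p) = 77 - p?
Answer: 9*I*sqrt(30)/1760 ≈ 0.028009*I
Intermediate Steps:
P = 4*I*sqrt(30) (P = sqrt(-480) = 4*I*sqrt(30) ≈ 21.909*I)
V(185)/((P*176)) = (77 - 1*185)/(((4*I*sqrt(30))*176)) = (77 - 185)/((704*I*sqrt(30))) = -(-9)*I*sqrt(30)/1760 = 9*I*sqrt(30)/1760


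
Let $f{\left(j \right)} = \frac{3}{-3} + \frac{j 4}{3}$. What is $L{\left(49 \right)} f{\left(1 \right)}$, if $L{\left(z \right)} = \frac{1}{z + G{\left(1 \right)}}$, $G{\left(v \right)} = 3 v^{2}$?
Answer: $\frac{1}{156} \approx 0.0064103$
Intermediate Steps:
$f{\left(j \right)} = -1 + \frac{4 j}{3}$ ($f{\left(j \right)} = 3 \left(- \frac{1}{3}\right) + 4 j \frac{1}{3} = -1 + \frac{4 j}{3}$)
$L{\left(z \right)} = \frac{1}{3 + z}$ ($L{\left(z \right)} = \frac{1}{z + 3 \cdot 1^{2}} = \frac{1}{z + 3 \cdot 1} = \frac{1}{z + 3} = \frac{1}{3 + z}$)
$L{\left(49 \right)} f{\left(1 \right)} = \frac{-1 + \frac{4}{3} \cdot 1}{3 + 49} = \frac{-1 + \frac{4}{3}}{52} = \frac{1}{52} \cdot \frac{1}{3} = \frac{1}{156}$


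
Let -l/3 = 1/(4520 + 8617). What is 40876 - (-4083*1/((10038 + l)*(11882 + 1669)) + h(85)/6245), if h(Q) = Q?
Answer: 10136847238993706850/247990278082933 ≈ 40876.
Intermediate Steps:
l = -1/4379 (l = -3/(4520 + 8617) = -3/13137 = -3*1/13137 = -1/4379 ≈ -0.00022836)
40876 - (-4083*1/((10038 + l)*(11882 + 1669)) + h(85)/6245) = 40876 - (-4083*1/((10038 - 1/4379)*(11882 + 1669)) + 85/6245) = 40876 - (-4083/((43956401/4379)*13551) + 85*(1/6245)) = 40876 - (-4083/595653189951/4379 + 17/1249) = 40876 - (-4083*4379/595653189951 + 17/1249) = 40876 - (-5959819/198551063317 + 17/1249) = 40876 - 1*3367924262458/247990278082933 = 40876 - 3367924262458/247990278082933 = 10136847238993706850/247990278082933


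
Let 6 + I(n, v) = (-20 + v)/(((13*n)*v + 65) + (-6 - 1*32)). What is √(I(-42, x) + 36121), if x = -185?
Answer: 5*√14747162689554/101037 ≈ 190.04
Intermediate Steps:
I(n, v) = -6 + (-20 + v)/(27 + 13*n*v) (I(n, v) = -6 + (-20 + v)/(((13*n)*v + 65) + (-6 - 1*32)) = -6 + (-20 + v)/((13*n*v + 65) + (-6 - 32)) = -6 + (-20 + v)/((65 + 13*n*v) - 38) = -6 + (-20 + v)/(27 + 13*n*v))
√(I(-42, x) + 36121) = √((-182 - 185 - 78*(-42)*(-185))/(27 + 13*(-42)*(-185)) + 36121) = √((-182 - 185 - 606060)/(27 + 101010) + 36121) = √(-606427/101037 + 36121) = √(3648951050/101037) = 5*√14747162689554/101037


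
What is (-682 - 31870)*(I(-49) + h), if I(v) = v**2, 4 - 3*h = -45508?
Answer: -1715978680/3 ≈ -5.7199e+8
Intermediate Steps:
h = 45512/3 (h = 4/3 - 1/3*(-45508) = 4/3 + 45508/3 = 45512/3 ≈ 15171.)
(-682 - 31870)*(I(-49) + h) = (-682 - 31870)*((-49)**2 + 45512/3) = -32552*(2401 + 45512/3) = -32552*52715/3 = -1715978680/3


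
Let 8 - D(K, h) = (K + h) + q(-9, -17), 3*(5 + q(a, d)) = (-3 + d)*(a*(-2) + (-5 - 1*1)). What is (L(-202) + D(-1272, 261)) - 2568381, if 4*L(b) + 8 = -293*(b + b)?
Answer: -2537686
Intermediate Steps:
q(a, d) = -5 + (-6 - 2*a)*(-3 + d)/3 (q(a, d) = -5 + ((-3 + d)*(a*(-2) + (-5 - 1*1)))/3 = -5 + ((-3 + d)*(-2*a + (-5 - 1)))/3 = -5 + ((-3 + d)*(-2*a - 6))/3 = -5 + ((-3 + d)*(-6 - 2*a))/3 = -5 + ((-6 - 2*a)*(-3 + d))/3 = -5 + (-6 - 2*a)*(-3 + d)/3)
D(K, h) = 93 - K - h (D(K, h) = 8 - ((K + h) + (1 - 2*(-17) + 2*(-9) - ⅔*(-9)*(-17))) = 8 - ((K + h) + (1 + 34 - 18 - 102)) = 8 - ((K + h) - 85) = 8 - (-85 + K + h) = 8 + (85 - K - h) = 93 - K - h)
L(b) = -2 - 293*b/2 (L(b) = -2 + (-293*(b + b))/4 = -2 + (-586*b)/4 = -2 - 293*b/2)
(L(-202) + D(-1272, 261)) - 2568381 = ((-2 - 293/2*(-202)) + (93 - 1*(-1272) - 1*261)) - 2568381 = ((-2 + 29593) + (93 + 1272 - 261)) - 2568381 = (29591 + 1104) - 2568381 = 30695 - 2568381 = -2537686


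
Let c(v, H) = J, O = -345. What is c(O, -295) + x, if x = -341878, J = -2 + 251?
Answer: -341629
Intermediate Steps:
J = 249
c(v, H) = 249
c(O, -295) + x = 249 - 341878 = -341629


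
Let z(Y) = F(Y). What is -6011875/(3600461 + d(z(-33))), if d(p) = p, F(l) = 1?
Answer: -6011875/3600462 ≈ -1.6698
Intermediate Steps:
z(Y) = 1
-6011875/(3600461 + d(z(-33))) = -6011875/(3600461 + 1) = -6011875/3600462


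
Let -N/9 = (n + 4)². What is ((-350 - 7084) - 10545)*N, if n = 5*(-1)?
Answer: 161811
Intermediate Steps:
n = -5
N = -9 (N = -9*(-5 + 4)² = -9*(-1)² = -9*1 = -9)
((-350 - 7084) - 10545)*N = ((-350 - 7084) - 10545)*(-9) = (-7434 - 10545)*(-9) = -17979*(-9) = 161811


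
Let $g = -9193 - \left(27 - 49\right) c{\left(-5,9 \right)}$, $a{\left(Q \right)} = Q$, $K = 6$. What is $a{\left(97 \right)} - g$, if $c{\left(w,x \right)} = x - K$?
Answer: $9224$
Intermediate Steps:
$c{\left(w,x \right)} = -6 + x$ ($c{\left(w,x \right)} = x - 6 = -6 + x$)
$g = -9127$ ($g = -9193 - \left(27 - 49\right) \left(-6 + 9\right) = -9193 - \left(-22\right) 3 = -9193 - -66 = -9193 + 66 = -9127$)
$a{\left(97 \right)} - g = 97 - -9127 = 97 + 9127 = 9224$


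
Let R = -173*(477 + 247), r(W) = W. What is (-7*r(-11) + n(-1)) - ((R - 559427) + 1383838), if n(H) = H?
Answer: -699083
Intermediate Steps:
R = -125252 (R = -173*724 = -125252)
(-7*r(-11) + n(-1)) - ((R - 559427) + 1383838) = (-7*(-11) - 1) - ((-125252 - 559427) + 1383838) = (77 - 1) - (-684679 + 1383838) = 76 - 1*699159 = 76 - 699159 = -699083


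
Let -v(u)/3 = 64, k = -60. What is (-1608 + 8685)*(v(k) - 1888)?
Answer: -14720160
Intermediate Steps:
v(u) = -192 (v(u) = -3*64 = -192)
(-1608 + 8685)*(v(k) - 1888) = (-1608 + 8685)*(-192 - 1888) = 7077*(-2080) = -14720160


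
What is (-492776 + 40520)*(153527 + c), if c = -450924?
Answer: 134499577632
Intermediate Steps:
(-492776 + 40520)*(153527 + c) = (-492776 + 40520)*(153527 - 450924) = -452256*(-297397) = 134499577632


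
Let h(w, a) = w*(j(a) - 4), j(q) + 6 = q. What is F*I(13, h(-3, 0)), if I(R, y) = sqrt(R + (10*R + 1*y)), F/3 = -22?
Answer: -66*sqrt(173) ≈ -868.09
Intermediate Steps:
F = -66 (F = 3*(-22) = -66)
j(q) = -6 + q
h(w, a) = w*(-10 + a) (h(w, a) = w*((-6 + a) - 4) = w*(-10 + a))
I(R, y) = sqrt(y + 11*R) (I(R, y) = sqrt(R + (10*R + y)) = sqrt(R + (y + 10*R)) = sqrt(y + 11*R))
F*I(13, h(-3, 0)) = -66*sqrt(-3*(-10 + 0) + 11*13) = -66*sqrt(-3*(-10) + 143) = -66*sqrt(30 + 143) = -66*sqrt(173)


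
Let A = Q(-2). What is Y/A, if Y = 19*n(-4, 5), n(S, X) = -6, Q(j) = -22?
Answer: 57/11 ≈ 5.1818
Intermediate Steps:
A = -22
Y = -114 (Y = 19*(-6) = -114)
Y/A = -114/(-22) = -114*(-1/22) = 57/11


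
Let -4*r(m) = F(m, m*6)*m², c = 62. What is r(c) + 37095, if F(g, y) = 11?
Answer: 26524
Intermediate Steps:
r(m) = -11*m²/4
r(c) + 37095 = -11/4*62² + 37095 = -11/4*3844 + 37095 = -10571 + 37095 = 26524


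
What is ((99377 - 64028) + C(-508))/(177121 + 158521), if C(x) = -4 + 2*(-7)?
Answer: 35331/335642 ≈ 0.10526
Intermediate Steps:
C(x) = -18 (C(x) = -4 - 14 = -18)
((99377 - 64028) + C(-508))/(177121 + 158521) = ((99377 - 64028) - 18)/(177121 + 158521) = (35349 - 18)/335642 = 35331*(1/335642) = 35331/335642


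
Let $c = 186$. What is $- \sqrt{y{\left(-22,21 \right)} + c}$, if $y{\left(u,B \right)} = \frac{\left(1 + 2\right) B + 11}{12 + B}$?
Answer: $- \frac{2 \sqrt{51249}}{33} \approx -13.72$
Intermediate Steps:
$y{\left(u,B \right)} = \frac{11 + 3 B}{12 + B}$ ($y{\left(u,B \right)} = \frac{3 B + 11}{12 + B} = \frac{11 + 3 B}{12 + B}$)
$- \sqrt{y{\left(-22,21 \right)} + c} = - \sqrt{\frac{11 + 3 \cdot 21}{12 + 21} + 186} = - \sqrt{\frac{11 + 63}{33} + 186} = - \sqrt{\frac{1}{33} \cdot 74 + 186} = - \sqrt{\frac{74}{33} + 186} = - \sqrt{\frac{6212}{33}} = - \frac{2 \sqrt{51249}}{33}$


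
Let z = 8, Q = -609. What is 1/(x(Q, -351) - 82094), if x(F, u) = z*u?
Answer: -1/84902 ≈ -1.1778e-5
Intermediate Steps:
x(F, u) = 8*u
1/(x(Q, -351) - 82094) = 1/(8*(-351) - 82094) = 1/(-2808 - 82094) = 1/(-84902) = -1/84902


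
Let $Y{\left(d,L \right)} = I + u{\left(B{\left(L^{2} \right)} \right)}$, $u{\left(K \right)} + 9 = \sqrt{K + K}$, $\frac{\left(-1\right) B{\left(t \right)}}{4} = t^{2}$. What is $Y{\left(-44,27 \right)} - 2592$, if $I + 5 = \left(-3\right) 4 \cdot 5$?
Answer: $-2666 + 1458 i \sqrt{2} \approx -2666.0 + 2061.9 i$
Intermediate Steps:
$B{\left(t \right)} = - 4 t^{2}$
$u{\left(K \right)} = -9 + \sqrt{2} \sqrt{K}$ ($u{\left(K \right)} = -9 + \sqrt{K + K} = -9 + \sqrt{2 K} = -9 + \sqrt{2} \sqrt{K}$)
$I = -65$ ($I = -5 + \left(-3\right) 4 \cdot 5 = -5 - 60 = -65$)
$Y{\left(d,L \right)} = -74 + 2 \sqrt{2} \sqrt{- L^{4}}$ ($Y{\left(d,L \right)} = -65 + \left(-9 + \sqrt{2} \sqrt{- 4 \left(L^{2}\right)^{2}}\right) = -65 + \left(-9 + \sqrt{2} \sqrt{- 4 L^{4}}\right) = -65 + \left(-9 + \sqrt{2} \cdot 2 \sqrt{- L^{4}}\right) = -65 + \left(-9 + 2 \sqrt{2} \sqrt{- L^{4}}\right) = -74 + 2 \sqrt{2} \sqrt{- L^{4}}$)
$Y{\left(-44,27 \right)} - 2592 = \left(-74 + 2 \sqrt{2} \sqrt{- 27^{4}}\right) - 2592 = \left(-74 + 2 \sqrt{2} \sqrt{\left(-1\right) 531441}\right) - 2592 = \left(-74 + 2 \sqrt{2} \sqrt{-531441}\right) - 2592 = \left(-74 + 2 \sqrt{2} \cdot 729 i\right) - 2592 = \left(-74 + 1458 i \sqrt{2}\right) - 2592 = -2666 + 1458 i \sqrt{2}$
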